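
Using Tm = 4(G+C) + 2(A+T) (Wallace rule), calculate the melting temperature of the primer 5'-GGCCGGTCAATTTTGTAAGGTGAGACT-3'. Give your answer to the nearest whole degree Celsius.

Base counts: A=6, T=8, G=9, C=4 (length 27).
Tm = 2·(6+8) + 4·(9+4) = 2·14 + 4·13 = 28 + 52 = 80°C.

80°C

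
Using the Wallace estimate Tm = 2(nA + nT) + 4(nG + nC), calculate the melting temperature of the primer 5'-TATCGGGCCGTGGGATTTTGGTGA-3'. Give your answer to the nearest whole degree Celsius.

Base counts: A=3, T=8, G=10, C=3 (length 24).
Tm = 2·(3+8) + 4·(10+3) = 2·11 + 4·13 = 22 + 52 = 74°C.

74°C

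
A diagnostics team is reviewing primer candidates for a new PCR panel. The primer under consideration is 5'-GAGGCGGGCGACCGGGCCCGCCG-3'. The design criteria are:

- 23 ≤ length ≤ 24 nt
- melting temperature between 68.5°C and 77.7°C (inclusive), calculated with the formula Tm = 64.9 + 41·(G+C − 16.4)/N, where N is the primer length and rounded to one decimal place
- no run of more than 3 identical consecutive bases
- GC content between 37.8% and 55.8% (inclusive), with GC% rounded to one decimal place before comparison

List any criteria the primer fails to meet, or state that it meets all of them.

Fails: GC content.

Base counts: A=2, T=0, G=12, C=9 (length 23).
length: length 23 ✓
Tm: Tm = 64.9 + 41·(21 − 16.4)/23 = 73.1°C ✓
homopolymer run: longest run = 3 ✓
GC content: GC 21/23 = 91.3%, outside 37.8–55.8% ✗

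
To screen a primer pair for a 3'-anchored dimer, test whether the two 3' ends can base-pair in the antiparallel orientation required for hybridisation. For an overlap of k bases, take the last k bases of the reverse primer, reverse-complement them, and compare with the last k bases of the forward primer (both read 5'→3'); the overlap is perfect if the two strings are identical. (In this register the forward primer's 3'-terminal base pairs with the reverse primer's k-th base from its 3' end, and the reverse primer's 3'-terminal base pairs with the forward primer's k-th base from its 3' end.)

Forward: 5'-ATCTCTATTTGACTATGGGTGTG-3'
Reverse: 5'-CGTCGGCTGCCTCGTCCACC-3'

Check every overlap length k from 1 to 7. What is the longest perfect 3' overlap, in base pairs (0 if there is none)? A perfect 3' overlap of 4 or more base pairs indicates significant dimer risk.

Last 7 bases (5'→3') — forward …GGGTGTG, reverse …GTCCACC.
Reverse complement of the reverse primer's last 7 bases: GGTGGAC; its first k bases are the reverse complement of the reverse primer's last k bases, so a perfect k-base overlap needs the forward primer's last k bases to equal them.
Comparing (forward last k vs required): k=1: G vs G ✓; k=2: TG vs GG ✗; k=3: GTG vs GGT ✗; k=4: TGTG vs GGTG ✗; k=5: GTGTG vs GGTGG ✗; k=6: GGTGTG vs GGTGGA ✗; k=7: GGGTGTG vs GGTGGAC ✗.
Only k = 1 is perfect, so the longest perfect 3' overlap is 1.

Longest perfect overlap: 1 complementary base pair; below the dimer-risk threshold (threshold 4).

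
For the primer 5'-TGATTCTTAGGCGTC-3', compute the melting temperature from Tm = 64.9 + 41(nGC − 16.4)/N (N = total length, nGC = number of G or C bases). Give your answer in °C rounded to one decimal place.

Base counts: A=2, T=6, G=4, C=3; G+C = 7, N = 15.
Tm = 64.9 + 41·(7 − 16.4)/15 = 64.9 + -385.40/15 = 39.2°C.

39.2°C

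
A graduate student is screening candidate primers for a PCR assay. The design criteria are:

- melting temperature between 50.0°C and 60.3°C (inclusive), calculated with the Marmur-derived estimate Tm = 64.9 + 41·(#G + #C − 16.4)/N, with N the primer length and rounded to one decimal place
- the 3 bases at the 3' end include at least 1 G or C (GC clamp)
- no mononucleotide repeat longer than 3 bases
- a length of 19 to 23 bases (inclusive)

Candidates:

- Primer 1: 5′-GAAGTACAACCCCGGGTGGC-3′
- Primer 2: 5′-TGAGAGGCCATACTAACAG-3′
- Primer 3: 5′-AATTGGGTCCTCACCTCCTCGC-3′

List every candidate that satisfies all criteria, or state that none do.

Primer 3 only.

Primer 1 (20 nt, A=5 T=2 G=7 C=6): Tm = 64.9 + 41·(13 − 16.4)/20 = 57.9°C ✓; 3' end GGC has 3 G/C ✓; longest run = 4, exceeds 3 ✗; length 20 ✓ — fails.
Primer 2 (19 nt, A=7 T=3 G=5 C=4): Tm = 64.9 + 41·(9 − 16.4)/19 = 48.9°C, outside 50.0–60.3°C ✗; 3' end CAG has 2 G/C ✓; longest run = 2 ✓; length 19 ✓ — fails.
Primer 3 (22 nt, A=3 T=6 G=4 C=9): Tm = 64.9 + 41·(13 − 16.4)/22 = 58.6°C ✓; 3' end CGC has 3 G/C ✓; longest run = 3 ✓; length 22 ✓ — passes.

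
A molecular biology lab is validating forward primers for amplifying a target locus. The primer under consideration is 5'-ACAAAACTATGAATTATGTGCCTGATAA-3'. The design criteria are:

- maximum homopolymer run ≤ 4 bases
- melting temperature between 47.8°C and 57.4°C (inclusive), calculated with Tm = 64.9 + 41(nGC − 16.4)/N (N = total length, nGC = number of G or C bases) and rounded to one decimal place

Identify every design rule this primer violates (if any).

Meets all criteria.

Base counts: A=12, T=8, G=4, C=4 (length 28).
homopolymer run: longest run = 4 ✓
Tm: Tm = 64.9 + 41·(8 − 16.4)/28 = 52.6°C ✓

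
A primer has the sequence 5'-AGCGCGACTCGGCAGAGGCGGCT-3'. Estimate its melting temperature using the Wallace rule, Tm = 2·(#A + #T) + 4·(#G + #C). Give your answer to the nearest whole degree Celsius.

80°C

Base counts: A=4, T=2, G=10, C=7 (length 23).
Tm = 2·(4+2) + 4·(10+7) = 2·6 + 4·17 = 12 + 68 = 80°C.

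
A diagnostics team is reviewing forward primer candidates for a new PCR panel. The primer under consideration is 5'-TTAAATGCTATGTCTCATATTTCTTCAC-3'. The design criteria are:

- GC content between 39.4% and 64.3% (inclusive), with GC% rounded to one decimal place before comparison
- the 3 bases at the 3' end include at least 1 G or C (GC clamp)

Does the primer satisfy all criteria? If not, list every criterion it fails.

Base counts: A=7, T=13, G=2, C=6 (length 28).
GC content: GC 8/28 = 28.6%, outside 39.4–64.3% ✗
GC clamp: 3' end CAC has 2 G/C ✓

Fails: GC content.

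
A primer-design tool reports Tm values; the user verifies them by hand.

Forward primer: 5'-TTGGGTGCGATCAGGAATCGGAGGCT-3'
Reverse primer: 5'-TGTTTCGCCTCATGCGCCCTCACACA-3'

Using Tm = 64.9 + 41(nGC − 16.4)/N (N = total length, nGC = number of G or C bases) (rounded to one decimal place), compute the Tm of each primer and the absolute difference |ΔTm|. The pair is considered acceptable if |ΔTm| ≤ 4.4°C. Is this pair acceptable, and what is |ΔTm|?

|ΔTm| = 0.0°C; the pair is acceptable.

Forward: G+C = 15, N = 26 → Tm = 64.9 + 41·(15 − 16.4)/26 = 62.7°C.
Reverse: G+C = 15, N = 26 → Tm = 64.9 + 41·(15 − 16.4)/26 = 62.7°C.
|ΔTm| = |62.7 − 62.7| = 0.0°C, ≤ 4.4°C.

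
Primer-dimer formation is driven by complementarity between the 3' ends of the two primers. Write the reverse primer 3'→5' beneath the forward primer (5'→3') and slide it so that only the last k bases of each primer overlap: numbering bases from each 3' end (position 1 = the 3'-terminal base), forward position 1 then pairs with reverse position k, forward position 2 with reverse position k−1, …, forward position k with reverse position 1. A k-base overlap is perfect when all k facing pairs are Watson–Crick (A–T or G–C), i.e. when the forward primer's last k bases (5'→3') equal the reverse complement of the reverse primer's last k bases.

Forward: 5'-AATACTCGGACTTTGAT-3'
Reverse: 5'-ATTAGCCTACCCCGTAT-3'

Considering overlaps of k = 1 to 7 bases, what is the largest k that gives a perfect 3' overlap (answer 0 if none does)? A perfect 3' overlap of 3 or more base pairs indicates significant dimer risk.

Longest perfect overlap: 2 complementary base pairs; below the dimer-risk threshold (threshold 3).

Last 7 bases (5'→3') — forward …CTTTGAT, reverse …CCCGTAT.
Reverse complement of the reverse primer's last 7 bases: ATACGGG; its first k bases are the reverse complement of the reverse primer's last k bases, so a perfect k-base overlap needs the forward primer's last k bases to equal them.
Comparing (forward last k vs required): k=1: T vs A ✗; k=2: AT vs AT ✓; k=3: GAT vs ATA ✗; k=4: TGAT vs ATAC ✗; k=5: TTGAT vs ATACG ✗; k=6: TTTGAT vs ATACGG ✗; k=7: CTTTGAT vs ATACGGG ✗.
Only k = 2 is perfect, so the longest perfect 3' overlap is 2.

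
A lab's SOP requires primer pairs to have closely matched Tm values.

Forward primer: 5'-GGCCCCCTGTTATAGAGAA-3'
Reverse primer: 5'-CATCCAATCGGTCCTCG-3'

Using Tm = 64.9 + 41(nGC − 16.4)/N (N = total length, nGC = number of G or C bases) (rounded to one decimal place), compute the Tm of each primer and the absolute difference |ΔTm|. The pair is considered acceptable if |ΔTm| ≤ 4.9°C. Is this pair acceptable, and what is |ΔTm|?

Forward: G+C = 10, N = 19 → Tm = 64.9 + 41·(10 − 16.4)/19 = 51.1°C.
Reverse: G+C = 10, N = 17 → Tm = 64.9 + 41·(10 − 16.4)/17 = 49.5°C.
|ΔTm| = |51.1 − 49.5| = 1.6°C, ≤ 4.9°C.

|ΔTm| = 1.6°C; the pair is acceptable.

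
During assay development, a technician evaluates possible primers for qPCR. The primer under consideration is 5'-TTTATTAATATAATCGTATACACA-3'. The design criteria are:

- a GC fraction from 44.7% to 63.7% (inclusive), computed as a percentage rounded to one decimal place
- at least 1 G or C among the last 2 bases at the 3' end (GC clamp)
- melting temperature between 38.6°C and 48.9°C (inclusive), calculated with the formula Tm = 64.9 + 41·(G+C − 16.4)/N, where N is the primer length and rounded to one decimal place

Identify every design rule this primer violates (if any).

Fails: GC content.

Base counts: A=10, T=10, G=1, C=3 (length 24).
GC content: GC 4/24 = 16.7%, outside 44.7–63.7% ✗
GC clamp: 3' end CA has 1 G/C ✓
Tm: Tm = 64.9 + 41·(4 − 16.4)/24 = 43.7°C ✓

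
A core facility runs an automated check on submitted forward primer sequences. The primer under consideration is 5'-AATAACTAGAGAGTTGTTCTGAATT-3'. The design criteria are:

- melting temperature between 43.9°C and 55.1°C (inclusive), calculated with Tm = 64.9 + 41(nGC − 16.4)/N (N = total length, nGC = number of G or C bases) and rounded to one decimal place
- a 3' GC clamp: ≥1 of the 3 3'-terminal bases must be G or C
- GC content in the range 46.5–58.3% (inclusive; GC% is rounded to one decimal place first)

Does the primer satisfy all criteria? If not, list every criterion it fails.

Fails: GC clamp, GC content.

Base counts: A=9, T=9, G=5, C=2 (length 25).
Tm: Tm = 64.9 + 41·(7 − 16.4)/25 = 49.5°C ✓
GC clamp: 3' end ATT has 0 G/C, need ≥1 ✗
GC content: GC 7/25 = 28.0%, outside 46.5–58.3% ✗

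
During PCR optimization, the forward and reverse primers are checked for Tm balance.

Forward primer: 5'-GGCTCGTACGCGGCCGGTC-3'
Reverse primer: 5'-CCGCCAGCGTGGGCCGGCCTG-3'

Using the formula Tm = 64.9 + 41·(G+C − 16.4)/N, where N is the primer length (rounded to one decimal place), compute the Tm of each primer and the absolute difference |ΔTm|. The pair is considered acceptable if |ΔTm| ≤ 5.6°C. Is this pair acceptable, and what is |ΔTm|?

|ΔTm| = 6.1°C; the pair is not acceptable.

Forward: G+C = 15, N = 19 → Tm = 64.9 + 41·(15 − 16.4)/19 = 61.9°C.
Reverse: G+C = 18, N = 21 → Tm = 64.9 + 41·(18 − 16.4)/21 = 68.0°C.
|ΔTm| = |61.9 − 68.0| = 6.1°C, > 5.6°C.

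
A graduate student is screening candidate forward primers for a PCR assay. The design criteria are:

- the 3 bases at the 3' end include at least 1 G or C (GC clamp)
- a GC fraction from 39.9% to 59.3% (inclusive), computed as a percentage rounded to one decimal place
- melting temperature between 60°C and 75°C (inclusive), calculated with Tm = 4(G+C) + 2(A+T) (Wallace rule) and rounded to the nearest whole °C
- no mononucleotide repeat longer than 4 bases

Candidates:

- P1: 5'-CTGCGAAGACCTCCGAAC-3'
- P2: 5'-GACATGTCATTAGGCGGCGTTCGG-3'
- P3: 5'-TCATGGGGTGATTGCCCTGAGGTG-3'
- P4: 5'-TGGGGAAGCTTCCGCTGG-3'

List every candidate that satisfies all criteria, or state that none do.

None of the candidates satisfy all criteria.

P1 (18 nt, A=5 T=2 G=4 C=7): 3' end AAC has 1 G/C ✓; GC 11/18 = 61.1%, outside 39.9–59.3% ✗; Tm = 2·7 + 4·11 = 58°C, outside 60–75°C ✗; longest run = 2 ✓ — fails.
P2 (24 nt, A=4 T=6 G=9 C=5): 3' end CGG has 3 G/C ✓; GC 14/24 = 58.3% ✓; Tm = 2·10 + 4·14 = 76°C, outside 60–75°C ✗; longest run = 2 ✓ — fails.
P3 (24 nt, A=3 T=7 G=10 C=4): 3' end GTG has 2 G/C ✓; GC 14/24 = 58.3% ✓; Tm = 2·10 + 4·14 = 76°C, outside 60–75°C ✗; longest run = 4 ✓ — fails.
P4 (18 nt, A=2 T=4 G=8 C=4): 3' end TGG has 2 G/C ✓; GC 12/18 = 66.7%, outside 39.9–59.3% ✗; Tm = 2·6 + 4·12 = 60°C ✓; longest run = 4 ✓ — fails.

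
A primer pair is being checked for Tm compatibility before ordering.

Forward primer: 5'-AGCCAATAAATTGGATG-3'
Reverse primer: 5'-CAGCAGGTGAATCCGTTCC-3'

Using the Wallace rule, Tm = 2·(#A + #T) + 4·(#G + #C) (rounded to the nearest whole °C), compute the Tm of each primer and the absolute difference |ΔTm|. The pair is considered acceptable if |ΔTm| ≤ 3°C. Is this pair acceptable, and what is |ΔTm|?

Forward: A=7 T=4 G=4 C=2 → Tm = 2·11 + 4·6 = 46°C.
Reverse: A=4 T=4 G=5 C=6 → Tm = 2·8 + 4·11 = 60°C.
|ΔTm| = |46 − 60| = 14°C, > 3°C.

|ΔTm| = 14°C; the pair is not acceptable.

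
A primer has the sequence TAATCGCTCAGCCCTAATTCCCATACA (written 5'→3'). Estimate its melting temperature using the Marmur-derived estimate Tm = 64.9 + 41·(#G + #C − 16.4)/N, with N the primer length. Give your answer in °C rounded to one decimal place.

58.2°C

Base counts: A=8, T=7, G=2, C=10; G+C = 12, N = 27.
Tm = 64.9 + 41·(12 − 16.4)/27 = 64.9 + -180.40/27 = 58.2°C.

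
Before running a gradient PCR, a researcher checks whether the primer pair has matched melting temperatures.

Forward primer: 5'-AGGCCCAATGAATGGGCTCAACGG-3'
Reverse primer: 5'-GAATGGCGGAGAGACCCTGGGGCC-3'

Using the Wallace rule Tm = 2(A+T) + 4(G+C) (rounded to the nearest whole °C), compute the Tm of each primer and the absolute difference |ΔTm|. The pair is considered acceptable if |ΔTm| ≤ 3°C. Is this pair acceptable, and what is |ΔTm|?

|ΔTm| = 6°C; the pair is not acceptable.

Forward: A=7 T=3 G=8 C=6 → Tm = 2·10 + 4·14 = 76°C.
Reverse: A=5 T=2 G=11 C=6 → Tm = 2·7 + 4·17 = 82°C.
|ΔTm| = |76 − 82| = 6°C, > 3°C.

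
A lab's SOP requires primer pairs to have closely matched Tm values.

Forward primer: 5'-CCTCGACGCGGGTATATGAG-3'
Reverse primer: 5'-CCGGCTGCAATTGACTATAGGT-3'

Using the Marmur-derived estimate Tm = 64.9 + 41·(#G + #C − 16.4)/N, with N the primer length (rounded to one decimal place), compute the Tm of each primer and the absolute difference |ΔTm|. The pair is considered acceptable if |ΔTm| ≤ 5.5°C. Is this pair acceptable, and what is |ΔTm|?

|ΔTm| = 1.1°C; the pair is acceptable.

Forward: G+C = 12, N = 20 → Tm = 64.9 + 41·(12 − 16.4)/20 = 55.9°C.
Reverse: G+C = 11, N = 22 → Tm = 64.9 + 41·(11 − 16.4)/22 = 54.8°C.
|ΔTm| = |55.9 − 54.8| = 1.1°C, ≤ 5.5°C.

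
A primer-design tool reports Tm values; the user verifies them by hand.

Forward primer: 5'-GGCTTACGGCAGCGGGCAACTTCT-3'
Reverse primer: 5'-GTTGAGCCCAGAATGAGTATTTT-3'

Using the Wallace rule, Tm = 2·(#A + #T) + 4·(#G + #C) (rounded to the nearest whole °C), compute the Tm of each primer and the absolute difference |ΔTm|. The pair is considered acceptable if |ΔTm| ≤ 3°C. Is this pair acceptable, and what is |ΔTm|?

Forward: A=4 T=5 G=8 C=7 → Tm = 2·9 + 4·15 = 78°C.
Reverse: A=6 T=8 G=6 C=3 → Tm = 2·14 + 4·9 = 64°C.
|ΔTm| = |78 − 64| = 14°C, > 3°C.

|ΔTm| = 14°C; the pair is not acceptable.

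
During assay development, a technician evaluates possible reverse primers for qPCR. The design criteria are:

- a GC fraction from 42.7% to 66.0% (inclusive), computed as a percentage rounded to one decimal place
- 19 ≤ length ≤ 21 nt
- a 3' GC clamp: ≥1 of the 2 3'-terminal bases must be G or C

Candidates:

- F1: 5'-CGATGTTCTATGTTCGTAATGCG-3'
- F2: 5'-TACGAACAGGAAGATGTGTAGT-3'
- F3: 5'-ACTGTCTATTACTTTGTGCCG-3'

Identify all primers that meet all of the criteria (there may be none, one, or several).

F1 (23 nt, A=4 T=9 G=6 C=4): GC 10/23 = 43.5% ✓; length 23, outside 19–21 ✗; 3' end CG has 2 G/C ✓ — fails.
F2 (22 nt, A=8 T=5 G=7 C=2): GC 9/22 = 40.9%, outside 42.7–66.0% ✗; length 22, outside 19–21 ✗; 3' end GT has 1 G/C ✓ — fails.
F3 (21 nt, A=3 T=9 G=4 C=5): GC 9/21 = 42.9% ✓; length 21 ✓; 3' end CG has 2 G/C ✓ — passes.

F3 only.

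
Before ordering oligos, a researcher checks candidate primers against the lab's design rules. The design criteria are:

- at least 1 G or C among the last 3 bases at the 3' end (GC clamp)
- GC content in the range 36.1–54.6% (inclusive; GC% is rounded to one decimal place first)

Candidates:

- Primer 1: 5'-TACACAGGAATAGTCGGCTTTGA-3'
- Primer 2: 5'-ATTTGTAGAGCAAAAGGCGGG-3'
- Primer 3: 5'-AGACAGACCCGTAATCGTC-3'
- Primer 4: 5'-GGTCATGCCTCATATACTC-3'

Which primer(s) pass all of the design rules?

Primer 1, Primer 2, Primer 3 and Primer 4.

Primer 1 (23 nt, A=7 T=6 G=6 C=4): 3' end TGA has 1 G/C ✓; GC 10/23 = 43.5% ✓ — passes.
Primer 2 (21 nt, A=7 T=4 G=8 C=2): 3' end GGG has 3 G/C ✓; GC 10/21 = 47.6% ✓ — passes.
Primer 3 (19 nt, A=6 T=3 G=4 C=6): 3' end GTC has 2 G/C ✓; GC 10/19 = 52.6% ✓ — passes.
Primer 4 (19 nt, A=4 T=6 G=3 C=6): 3' end CTC has 2 G/C ✓; GC 9/19 = 47.4% ✓ — passes.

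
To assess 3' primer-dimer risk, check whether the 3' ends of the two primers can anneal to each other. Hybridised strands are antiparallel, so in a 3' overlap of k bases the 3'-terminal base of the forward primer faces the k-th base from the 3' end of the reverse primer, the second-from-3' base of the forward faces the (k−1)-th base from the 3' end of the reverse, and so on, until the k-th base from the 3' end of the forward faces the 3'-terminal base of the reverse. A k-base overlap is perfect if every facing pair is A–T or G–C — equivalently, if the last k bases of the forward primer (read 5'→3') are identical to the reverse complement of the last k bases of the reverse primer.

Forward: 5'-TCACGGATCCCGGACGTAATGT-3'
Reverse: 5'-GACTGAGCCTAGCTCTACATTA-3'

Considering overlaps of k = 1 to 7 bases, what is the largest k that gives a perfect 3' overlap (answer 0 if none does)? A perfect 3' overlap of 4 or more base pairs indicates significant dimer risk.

Longest perfect overlap: 6 complementary base pairs; significant dimer risk (threshold 4).

Last 7 bases (5'→3') — forward …GTAATGT, reverse …TACATTA.
Reverse complement of the reverse primer's last 7 bases: TAATGTA; its first k bases are the reverse complement of the reverse primer's last k bases, so a perfect k-base overlap needs the forward primer's last k bases to equal them.
Comparing (forward last k vs required): k=1: T vs T ✓; k=2: GT vs TA ✗; k=3: TGT vs TAA ✗; k=4: ATGT vs TAAT ✗; k=5: AATGT vs TAATG ✗; k=6: TAATGT vs TAATGT ✓; k=7: GTAATGT vs TAATGTA ✗.
Perfect overlaps at k = 1, 6; the largest is 6.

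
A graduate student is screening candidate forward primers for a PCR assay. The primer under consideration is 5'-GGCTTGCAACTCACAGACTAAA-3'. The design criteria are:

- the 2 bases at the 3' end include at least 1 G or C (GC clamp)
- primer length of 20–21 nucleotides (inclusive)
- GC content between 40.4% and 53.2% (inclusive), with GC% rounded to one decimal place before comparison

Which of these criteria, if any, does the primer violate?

Fails: GC clamp, length.

Base counts: A=8, T=4, G=4, C=6 (length 22).
GC clamp: 3' end AA has 0 G/C, need ≥1 ✗
length: length 22, outside 20–21 ✗
GC content: GC 10/22 = 45.5% ✓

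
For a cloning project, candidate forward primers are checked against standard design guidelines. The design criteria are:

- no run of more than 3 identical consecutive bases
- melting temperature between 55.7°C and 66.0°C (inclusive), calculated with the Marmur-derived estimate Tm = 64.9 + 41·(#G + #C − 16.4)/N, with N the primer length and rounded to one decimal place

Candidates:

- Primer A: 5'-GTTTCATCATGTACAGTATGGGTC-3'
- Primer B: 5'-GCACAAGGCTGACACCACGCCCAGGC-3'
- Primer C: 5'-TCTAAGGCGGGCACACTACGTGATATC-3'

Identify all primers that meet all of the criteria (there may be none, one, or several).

Primer A (24 nt, A=5 T=9 G=6 C=4): longest run = 3 ✓; Tm = 64.9 + 41·(10 − 16.4)/24 = 54.0°C, outside 55.7–66.0°C ✗ — fails.
Primer B (26 nt, A=7 T=1 G=7 C=11): longest run = 3 ✓; Tm = 64.9 + 41·(18 − 16.4)/26 = 67.4°C, outside 55.7–66.0°C ✗ — fails.
Primer C (27 nt, A=7 T=6 G=7 C=7): longest run = 3 ✓; Tm = 64.9 + 41·(14 − 16.4)/27 = 61.3°C ✓ — passes.

Primer C only.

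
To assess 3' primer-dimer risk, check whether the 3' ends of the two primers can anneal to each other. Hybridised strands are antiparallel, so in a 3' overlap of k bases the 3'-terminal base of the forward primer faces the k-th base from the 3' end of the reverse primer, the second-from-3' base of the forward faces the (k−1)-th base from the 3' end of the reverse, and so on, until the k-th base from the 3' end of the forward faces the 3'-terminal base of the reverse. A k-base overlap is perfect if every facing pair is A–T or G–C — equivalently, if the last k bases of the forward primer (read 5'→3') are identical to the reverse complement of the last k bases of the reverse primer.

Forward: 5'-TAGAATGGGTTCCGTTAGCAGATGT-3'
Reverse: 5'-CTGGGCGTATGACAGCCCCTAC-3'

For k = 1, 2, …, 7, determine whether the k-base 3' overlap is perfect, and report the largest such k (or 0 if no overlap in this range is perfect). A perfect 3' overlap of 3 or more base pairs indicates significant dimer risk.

Longest perfect overlap: 2 complementary base pairs; below the dimer-risk threshold (threshold 3).

Last 7 bases (5'→3') — forward …CAGATGT, reverse …CCCCTAC.
Reverse complement of the reverse primer's last 7 bases: GTAGGGG; its first k bases are the reverse complement of the reverse primer's last k bases, so a perfect k-base overlap needs the forward primer's last k bases to equal them.
Comparing (forward last k vs required): k=1: T vs G ✗; k=2: GT vs GT ✓; k=3: TGT vs GTA ✗; k=4: ATGT vs GTAG ✗; k=5: GATGT vs GTAGG ✗; k=6: AGATGT vs GTAGGG ✗; k=7: CAGATGT vs GTAGGGG ✗.
Only k = 2 is perfect, so the longest perfect 3' overlap is 2.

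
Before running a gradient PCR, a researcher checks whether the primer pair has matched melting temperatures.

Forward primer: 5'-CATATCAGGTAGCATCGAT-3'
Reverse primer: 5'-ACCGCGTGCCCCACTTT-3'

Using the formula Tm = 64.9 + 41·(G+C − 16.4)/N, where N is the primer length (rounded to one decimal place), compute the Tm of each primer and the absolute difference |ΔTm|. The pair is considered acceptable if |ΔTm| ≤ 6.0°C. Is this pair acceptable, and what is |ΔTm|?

|ΔTm| = 5.1°C; the pair is acceptable.

Forward: G+C = 8, N = 19 → Tm = 64.9 + 41·(8 − 16.4)/19 = 46.8°C.
Reverse: G+C = 11, N = 17 → Tm = 64.9 + 41·(11 − 16.4)/17 = 51.9°C.
|ΔTm| = |46.8 − 51.9| = 5.1°C, ≤ 6.0°C.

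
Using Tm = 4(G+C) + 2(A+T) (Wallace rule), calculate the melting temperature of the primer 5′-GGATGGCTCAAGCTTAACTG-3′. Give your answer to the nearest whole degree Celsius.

60°C

Base counts: A=5, T=5, G=6, C=4 (length 20).
Tm = 2·(5+5) + 4·(6+4) = 2·10 + 4·10 = 20 + 40 = 60°C.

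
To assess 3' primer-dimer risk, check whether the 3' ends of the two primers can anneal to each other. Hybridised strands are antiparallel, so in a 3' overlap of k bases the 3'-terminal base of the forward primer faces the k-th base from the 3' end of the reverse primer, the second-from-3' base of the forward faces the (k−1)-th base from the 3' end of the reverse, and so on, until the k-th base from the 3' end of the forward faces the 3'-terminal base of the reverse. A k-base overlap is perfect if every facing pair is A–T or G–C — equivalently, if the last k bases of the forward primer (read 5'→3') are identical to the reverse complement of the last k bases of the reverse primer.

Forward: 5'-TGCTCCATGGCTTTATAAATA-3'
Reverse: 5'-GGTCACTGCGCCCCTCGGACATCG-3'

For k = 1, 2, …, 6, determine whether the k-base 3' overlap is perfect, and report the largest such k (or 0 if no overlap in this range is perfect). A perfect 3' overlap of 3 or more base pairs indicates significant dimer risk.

Last 6 bases (5'→3') — forward …TAAATA, reverse …ACATCG.
Reverse complement of the reverse primer's last 6 bases: CGATGT; its first k bases are the reverse complement of the reverse primer's last k bases, so a perfect k-base overlap needs the forward primer's last k bases to equal them.
Comparing (forward last k vs required): k=1: A vs C ✗; k=2: TA vs CG ✗; k=3: ATA vs CGA ✗; k=4: AATA vs CGAT ✗; k=5: AAATA vs CGATG ✗; k=6: TAAATA vs CGATGT ✗.
No overlap length from 1 to 6 is perfect, so the longest perfect 3' overlap is 0.

Longest perfect overlap: 0 complementary base pairs; below the dimer-risk threshold (threshold 3).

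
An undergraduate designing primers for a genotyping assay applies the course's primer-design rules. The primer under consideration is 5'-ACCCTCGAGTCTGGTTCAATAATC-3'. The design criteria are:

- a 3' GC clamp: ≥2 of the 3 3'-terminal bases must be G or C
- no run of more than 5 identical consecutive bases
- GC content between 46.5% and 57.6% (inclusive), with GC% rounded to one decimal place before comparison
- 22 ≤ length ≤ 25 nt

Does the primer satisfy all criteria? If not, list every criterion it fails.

Fails: GC clamp, GC content.

Base counts: A=6, T=7, G=4, C=7 (length 24).
GC clamp: 3' end ATC has 1 G/C, need ≥2 ✗
homopolymer run: longest run = 3 ✓
GC content: GC 11/24 = 45.8%, outside 46.5–57.6% ✗
length: length 24 ✓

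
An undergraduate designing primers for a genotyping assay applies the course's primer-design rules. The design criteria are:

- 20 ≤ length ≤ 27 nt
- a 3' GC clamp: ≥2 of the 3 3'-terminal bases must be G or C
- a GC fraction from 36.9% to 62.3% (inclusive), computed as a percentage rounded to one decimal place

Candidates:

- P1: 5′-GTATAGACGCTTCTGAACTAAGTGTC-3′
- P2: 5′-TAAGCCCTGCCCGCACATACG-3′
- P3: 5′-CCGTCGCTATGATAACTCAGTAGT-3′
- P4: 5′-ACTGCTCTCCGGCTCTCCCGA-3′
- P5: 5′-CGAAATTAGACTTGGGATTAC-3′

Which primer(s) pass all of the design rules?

P1 and P2.

P1 (26 nt, A=7 T=8 G=6 C=5): length 26 ✓; 3' end GTC has 2 G/C ✓; GC 11/26 = 42.3% ✓ — passes.
P2 (21 nt, A=5 T=3 G=4 C=9): length 21 ✓; 3' end ACG has 2 G/C ✓; GC 13/21 = 61.9% ✓ — passes.
P3 (24 nt, A=6 T=7 G=5 C=6): length 24 ✓; 3' end AGT has 1 G/C, need ≥2 ✗; GC 11/24 = 45.8% ✓ — fails.
P4 (21 nt, A=2 T=5 G=4 C=10): length 21 ✓; 3' end CGA has 2 G/C ✓; GC 14/21 = 66.7%, outside 36.9–62.3% ✗ — fails.
P5 (21 nt, A=7 T=6 G=5 C=3): length 21 ✓; 3' end TAC has 1 G/C, need ≥2 ✗; GC 8/21 = 38.1% ✓ — fails.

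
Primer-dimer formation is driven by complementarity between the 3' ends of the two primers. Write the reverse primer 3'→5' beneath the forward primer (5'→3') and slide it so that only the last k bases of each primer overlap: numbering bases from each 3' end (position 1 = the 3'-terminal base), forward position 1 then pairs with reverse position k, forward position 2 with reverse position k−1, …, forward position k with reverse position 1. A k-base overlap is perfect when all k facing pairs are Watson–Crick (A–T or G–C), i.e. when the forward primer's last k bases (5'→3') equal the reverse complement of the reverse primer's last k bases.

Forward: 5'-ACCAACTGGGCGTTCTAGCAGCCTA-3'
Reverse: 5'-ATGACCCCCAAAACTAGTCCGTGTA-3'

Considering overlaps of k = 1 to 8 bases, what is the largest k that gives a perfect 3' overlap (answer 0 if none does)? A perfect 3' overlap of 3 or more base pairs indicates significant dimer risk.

Longest perfect overlap: 2 complementary base pairs; below the dimer-risk threshold (threshold 3).

Last 8 bases (5'→3') — forward …GCAGCCTA, reverse …TCCGTGTA.
Reverse complement of the reverse primer's last 8 bases: TACACGGA; its first k bases are the reverse complement of the reverse primer's last k bases, so a perfect k-base overlap needs the forward primer's last k bases to equal them.
Comparing (forward last k vs required): k=1: A vs T ✗; k=2: TA vs TA ✓; k=3: CTA vs TAC ✗; k=4: CCTA vs TACA ✗; k=5: GCCTA vs TACAC ✗; k=6: AGCCTA vs TACACG ✗; k=7: CAGCCTA vs TACACGG ✗; k=8: GCAGCCTA vs TACACGGA ✗.
Only k = 2 is perfect, so the longest perfect 3' overlap is 2.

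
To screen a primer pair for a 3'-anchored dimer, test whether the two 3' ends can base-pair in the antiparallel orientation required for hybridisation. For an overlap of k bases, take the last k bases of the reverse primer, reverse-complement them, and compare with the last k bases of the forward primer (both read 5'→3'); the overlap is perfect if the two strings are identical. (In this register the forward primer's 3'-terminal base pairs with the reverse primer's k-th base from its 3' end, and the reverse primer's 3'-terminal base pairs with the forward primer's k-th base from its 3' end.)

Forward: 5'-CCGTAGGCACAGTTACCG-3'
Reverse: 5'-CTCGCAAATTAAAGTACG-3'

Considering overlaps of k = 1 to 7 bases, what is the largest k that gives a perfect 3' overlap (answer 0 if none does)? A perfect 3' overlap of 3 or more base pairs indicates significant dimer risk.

Last 7 bases (5'→3') — forward …GTTACCG, reverse …AAGTACG.
Reverse complement of the reverse primer's last 7 bases: CGTACTT; its first k bases are the reverse complement of the reverse primer's last k bases, so a perfect k-base overlap needs the forward primer's last k bases to equal them.
Comparing (forward last k vs required): k=1: G vs C ✗; k=2: CG vs CG ✓; k=3: CCG vs CGT ✗; k=4: ACCG vs CGTA ✗; k=5: TACCG vs CGTAC ✗; k=6: TTACCG vs CGTACT ✗; k=7: GTTACCG vs CGTACTT ✗.
Only k = 2 is perfect, so the longest perfect 3' overlap is 2.

Longest perfect overlap: 2 complementary base pairs; below the dimer-risk threshold (threshold 3).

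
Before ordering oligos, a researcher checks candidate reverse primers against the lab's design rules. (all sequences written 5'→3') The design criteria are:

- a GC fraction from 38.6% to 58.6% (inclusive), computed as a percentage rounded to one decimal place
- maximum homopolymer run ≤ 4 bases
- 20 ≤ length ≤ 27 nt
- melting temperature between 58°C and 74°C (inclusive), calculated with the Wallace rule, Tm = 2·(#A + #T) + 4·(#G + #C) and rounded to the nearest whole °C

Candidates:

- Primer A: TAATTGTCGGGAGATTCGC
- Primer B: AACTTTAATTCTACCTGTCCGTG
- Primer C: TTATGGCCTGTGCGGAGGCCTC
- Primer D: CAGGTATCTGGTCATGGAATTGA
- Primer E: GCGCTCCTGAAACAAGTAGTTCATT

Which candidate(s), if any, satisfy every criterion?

Primer B, Primer D and Primer E.

Primer A (19 nt, A=4 T=6 G=6 C=3): GC 9/19 = 47.4% ✓; longest run = 3 ✓; length 19, outside 20–27 ✗; Tm = 2·10 + 4·9 = 56°C, outside 58–74°C ✗ — fails.
Primer B (23 nt, A=5 T=9 G=3 C=6): GC 9/23 = 39.1% ✓; longest run = 3 ✓; length 23 ✓; Tm = 2·14 + 4·9 = 64°C ✓ — passes.
Primer C (22 nt, A=2 T=6 G=8 C=6): GC 14/22 = 63.6%, outside 38.6–58.6% ✗; longest run = 2 ✓; length 22 ✓; Tm = 2·8 + 4·14 = 72°C ✓ — fails.
Primer D (23 nt, A=6 T=7 G=7 C=3): GC 10/23 = 43.5% ✓; longest run = 2 ✓; length 23 ✓; Tm = 2·13 + 4·10 = 66°C ✓ — passes.
Primer E (25 nt, A=7 T=7 G=5 C=6): GC 11/25 = 44.0% ✓; longest run = 3 ✓; length 25 ✓; Tm = 2·14 + 4·11 = 72°C ✓ — passes.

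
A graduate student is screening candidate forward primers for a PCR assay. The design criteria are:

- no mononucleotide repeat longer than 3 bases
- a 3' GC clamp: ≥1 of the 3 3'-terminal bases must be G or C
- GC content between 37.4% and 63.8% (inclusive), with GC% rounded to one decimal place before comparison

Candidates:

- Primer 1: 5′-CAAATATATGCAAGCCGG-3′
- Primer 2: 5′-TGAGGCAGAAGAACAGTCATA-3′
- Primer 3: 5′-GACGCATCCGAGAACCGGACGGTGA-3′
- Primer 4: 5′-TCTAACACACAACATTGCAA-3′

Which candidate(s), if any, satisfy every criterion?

Primer 1 only.

Primer 1 (18 nt, A=7 T=3 G=4 C=4): longest run = 3 ✓; 3' end CGG has 3 G/C ✓; GC 8/18 = 44.4% ✓ — passes.
Primer 2 (21 nt, A=9 T=3 G=6 C=3): longest run = 2 ✓; 3' end ATA has 0 G/C, need ≥1 ✗; GC 9/21 = 42.9% ✓ — fails.
Primer 3 (25 nt, A=7 T=2 G=9 C=7): longest run = 2 ✓; 3' end TGA has 1 G/C ✓; GC 16/25 = 64.0%, outside 37.4–63.8% ✗ — fails.
Primer 4 (20 nt, A=9 T=4 G=1 C=6): longest run = 2 ✓; 3' end CAA has 1 G/C ✓; GC 7/20 = 35.0%, outside 37.4–63.8% ✗ — fails.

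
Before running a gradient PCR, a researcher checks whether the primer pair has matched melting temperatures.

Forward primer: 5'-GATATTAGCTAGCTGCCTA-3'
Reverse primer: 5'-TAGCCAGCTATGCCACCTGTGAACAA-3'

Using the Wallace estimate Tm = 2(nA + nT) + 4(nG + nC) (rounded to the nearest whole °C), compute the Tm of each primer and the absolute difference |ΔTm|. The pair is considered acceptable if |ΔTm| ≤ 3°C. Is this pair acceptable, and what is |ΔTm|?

|ΔTm| = 24°C; the pair is not acceptable.

Forward: A=5 T=6 G=4 C=4 → Tm = 2·11 + 4·8 = 54°C.
Reverse: A=8 T=5 G=5 C=8 → Tm = 2·13 + 4·13 = 78°C.
|ΔTm| = |54 − 78| = 24°C, > 3°C.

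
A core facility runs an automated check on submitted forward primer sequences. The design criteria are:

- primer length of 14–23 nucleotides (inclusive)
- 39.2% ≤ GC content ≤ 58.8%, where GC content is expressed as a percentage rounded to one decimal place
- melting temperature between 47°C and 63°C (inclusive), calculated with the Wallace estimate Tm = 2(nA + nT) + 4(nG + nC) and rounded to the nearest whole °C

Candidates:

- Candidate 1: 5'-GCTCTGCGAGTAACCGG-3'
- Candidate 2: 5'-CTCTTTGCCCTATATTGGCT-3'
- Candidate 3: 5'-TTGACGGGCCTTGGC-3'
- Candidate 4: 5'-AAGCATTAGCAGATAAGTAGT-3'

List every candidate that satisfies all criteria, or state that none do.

Candidate 1 (17 nt, A=3 T=3 G=6 C=5): length 17 ✓; GC 11/17 = 64.7%, outside 39.2–58.8% ✗; Tm = 2·6 + 4·11 = 56°C ✓ — fails.
Candidate 2 (20 nt, A=2 T=9 G=3 C=6): length 20 ✓; GC 9/20 = 45.0% ✓; Tm = 2·11 + 4·9 = 58°C ✓ — passes.
Candidate 3 (15 nt, A=1 T=4 G=6 C=4): length 15 ✓; GC 10/15 = 66.7%, outside 39.2–58.8% ✗; Tm = 2·5 + 4·10 = 50°C ✓ — fails.
Candidate 4 (21 nt, A=9 T=5 G=5 C=2): length 21 ✓; GC 7/21 = 33.3%, outside 39.2–58.8% ✗; Tm = 2·14 + 4·7 = 56°C ✓ — fails.

Candidate 2 only.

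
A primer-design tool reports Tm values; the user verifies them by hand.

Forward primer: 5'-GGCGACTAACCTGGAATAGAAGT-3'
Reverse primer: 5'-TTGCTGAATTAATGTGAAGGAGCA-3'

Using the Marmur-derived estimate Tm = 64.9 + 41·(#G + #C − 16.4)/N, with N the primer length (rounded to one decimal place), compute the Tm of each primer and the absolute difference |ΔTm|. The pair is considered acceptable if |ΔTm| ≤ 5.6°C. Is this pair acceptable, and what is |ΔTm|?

Forward: G+C = 11, N = 23 → Tm = 64.9 + 41·(11 − 16.4)/23 = 55.3°C.
Reverse: G+C = 9, N = 24 → Tm = 64.9 + 41·(9 − 16.4)/24 = 52.3°C.
|ΔTm| = |55.3 − 52.3| = 3.0°C, ≤ 5.6°C.

|ΔTm| = 3.0°C; the pair is acceptable.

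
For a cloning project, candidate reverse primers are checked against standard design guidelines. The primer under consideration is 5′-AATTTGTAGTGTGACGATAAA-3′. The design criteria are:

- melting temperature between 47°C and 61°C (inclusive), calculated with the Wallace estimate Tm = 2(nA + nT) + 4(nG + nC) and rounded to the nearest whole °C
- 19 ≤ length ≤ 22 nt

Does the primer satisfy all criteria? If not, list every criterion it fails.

Meets all criteria.

Base counts: A=8, T=7, G=5, C=1 (length 21).
Tm: Tm = 2·15 + 4·6 = 54°C ✓
length: length 21 ✓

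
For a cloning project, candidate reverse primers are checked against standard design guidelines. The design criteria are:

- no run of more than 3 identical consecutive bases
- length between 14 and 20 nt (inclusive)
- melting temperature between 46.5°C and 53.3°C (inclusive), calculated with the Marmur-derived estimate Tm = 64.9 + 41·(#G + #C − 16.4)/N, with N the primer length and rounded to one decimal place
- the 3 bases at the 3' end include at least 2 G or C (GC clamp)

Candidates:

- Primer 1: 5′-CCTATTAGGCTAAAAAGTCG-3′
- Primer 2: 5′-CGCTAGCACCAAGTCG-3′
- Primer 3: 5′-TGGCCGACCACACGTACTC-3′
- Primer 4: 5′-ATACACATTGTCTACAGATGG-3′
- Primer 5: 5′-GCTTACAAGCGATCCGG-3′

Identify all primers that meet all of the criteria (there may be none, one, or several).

Primer 2 and Primer 5.

Primer 1 (20 nt, A=7 T=5 G=4 C=4): longest run = 5, exceeds 3 ✗; length 20 ✓; Tm = 64.9 + 41·(8 − 16.4)/20 = 47.7°C ✓; 3' end TCG has 2 G/C ✓ — fails.
Primer 2 (16 nt, A=4 T=2 G=4 C=6): longest run = 2 ✓; length 16 ✓; Tm = 64.9 + 41·(10 − 16.4)/16 = 48.5°C ✓; 3' end TCG has 2 G/C ✓ — passes.
Primer 3 (19 nt, A=4 T=3 G=4 C=8): longest run = 2 ✓; length 19 ✓; Tm = 64.9 + 41·(12 − 16.4)/19 = 55.4°C, outside 46.5–53.3°C ✗; 3' end CTC has 2 G/C ✓ — fails.
Primer 4 (21 nt, A=7 T=6 G=4 C=4): longest run = 2 ✓; length 21, outside 14–20 ✗; Tm = 64.9 + 41·(8 − 16.4)/21 = 48.5°C ✓; 3' end TGG has 2 G/C ✓ — fails.
Primer 5 (17 nt, A=4 T=3 G=5 C=5): longest run = 2 ✓; length 17 ✓; Tm = 64.9 + 41·(10 − 16.4)/17 = 49.5°C ✓; 3' end CGG has 3 G/C ✓ — passes.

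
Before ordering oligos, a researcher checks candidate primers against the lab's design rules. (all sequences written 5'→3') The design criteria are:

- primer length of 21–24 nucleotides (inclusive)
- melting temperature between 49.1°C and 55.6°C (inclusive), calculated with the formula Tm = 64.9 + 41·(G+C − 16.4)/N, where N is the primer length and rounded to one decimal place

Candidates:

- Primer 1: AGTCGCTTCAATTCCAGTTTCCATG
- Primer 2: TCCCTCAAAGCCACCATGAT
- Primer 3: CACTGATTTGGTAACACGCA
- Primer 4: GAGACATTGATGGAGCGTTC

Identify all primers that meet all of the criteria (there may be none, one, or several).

Primer 1 (25 nt, A=5 T=9 G=4 C=7): length 25, outside 21–24 ✗; Tm = 64.9 + 41·(11 − 16.4)/25 = 56.0°C, outside 49.1–55.6°C ✗ — fails.
Primer 2 (20 nt, A=6 T=4 G=2 C=8): length 20, outside 21–24 ✗; Tm = 64.9 + 41·(10 − 16.4)/20 = 51.8°C ✓ — fails.
Primer 3 (20 nt, A=6 T=5 G=4 C=5): length 20, outside 21–24 ✗; Tm = 64.9 + 41·(9 − 16.4)/20 = 49.7°C ✓ — fails.
Primer 4 (20 nt, A=5 T=5 G=7 C=3): length 20, outside 21–24 ✗; Tm = 64.9 + 41·(10 − 16.4)/20 = 51.8°C ✓ — fails.

None of the candidates satisfy all criteria.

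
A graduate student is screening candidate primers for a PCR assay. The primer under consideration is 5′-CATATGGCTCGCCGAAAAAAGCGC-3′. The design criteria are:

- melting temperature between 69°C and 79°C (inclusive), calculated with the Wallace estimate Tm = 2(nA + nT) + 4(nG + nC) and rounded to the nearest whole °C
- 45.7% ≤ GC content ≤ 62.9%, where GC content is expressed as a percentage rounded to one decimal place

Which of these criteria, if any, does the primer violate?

Base counts: A=8, T=3, G=6, C=7 (length 24).
Tm: Tm = 2·11 + 4·13 = 74°C ✓
GC content: GC 13/24 = 54.2% ✓

Meets all criteria.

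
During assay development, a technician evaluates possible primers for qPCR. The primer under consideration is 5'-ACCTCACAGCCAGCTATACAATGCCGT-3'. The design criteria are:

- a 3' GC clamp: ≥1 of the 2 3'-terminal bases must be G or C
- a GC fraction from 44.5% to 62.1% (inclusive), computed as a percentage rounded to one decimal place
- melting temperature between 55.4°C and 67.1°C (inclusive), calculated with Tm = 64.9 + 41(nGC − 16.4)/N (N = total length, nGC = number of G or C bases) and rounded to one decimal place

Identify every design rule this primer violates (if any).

Meets all criteria.

Base counts: A=8, T=5, G=4, C=10 (length 27).
GC clamp: 3' end GT has 1 G/C ✓
GC content: GC 14/27 = 51.9% ✓
Tm: Tm = 64.9 + 41·(14 − 16.4)/27 = 61.3°C ✓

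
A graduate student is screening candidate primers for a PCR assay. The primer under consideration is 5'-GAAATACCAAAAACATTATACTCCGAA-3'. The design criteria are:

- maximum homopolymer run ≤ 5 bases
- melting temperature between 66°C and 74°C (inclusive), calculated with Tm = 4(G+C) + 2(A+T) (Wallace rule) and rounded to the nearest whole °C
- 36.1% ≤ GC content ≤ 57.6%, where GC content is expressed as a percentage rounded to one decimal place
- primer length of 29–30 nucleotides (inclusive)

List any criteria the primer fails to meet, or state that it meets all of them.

Fails: GC content, length.

Base counts: A=14, T=5, G=2, C=6 (length 27).
homopolymer run: longest run = 5 ✓
Tm: Tm = 2·19 + 4·8 = 70°C ✓
GC content: GC 8/27 = 29.6%, outside 36.1–57.6% ✗
length: length 27, outside 29–30 ✗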